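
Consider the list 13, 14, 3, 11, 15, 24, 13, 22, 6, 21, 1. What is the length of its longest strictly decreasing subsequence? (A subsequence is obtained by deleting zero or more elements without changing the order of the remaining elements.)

Let dp[i] be the longest decreasing subsequence ending at position i. Then dp = [1, 1, 2, 2, 1, 1, 2, 2, 3, 3, 4].
The maximum is 4; one witness is 13, 11, 6, 1 at positions 1,4,9,11.

4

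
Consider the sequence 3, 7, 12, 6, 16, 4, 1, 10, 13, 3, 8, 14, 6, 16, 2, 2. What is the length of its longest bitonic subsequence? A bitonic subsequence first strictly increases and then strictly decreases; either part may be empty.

8

One longest bitonic subsequence is 3, 7, 12, 16, 13, 8, 6, 2 (positions 1,2,3,5,9,11,13,16): it rises to 16 then falls. Length 8 is optimal.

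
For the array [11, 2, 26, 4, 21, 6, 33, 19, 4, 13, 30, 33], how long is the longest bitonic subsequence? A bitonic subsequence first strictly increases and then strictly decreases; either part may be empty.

One longest bitonic subsequence is 2, 4, 21, 33, 19, 13 (positions 2,4,5,7,8,10): it rises to 33 then falls. Length 6 is optimal.

6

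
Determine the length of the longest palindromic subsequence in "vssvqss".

One longest palindromic subsequence is ssqss (positions 2,3,5,6,7); it reads the same forward and backward, and the interval DP gives dp[1][7] = 5.

5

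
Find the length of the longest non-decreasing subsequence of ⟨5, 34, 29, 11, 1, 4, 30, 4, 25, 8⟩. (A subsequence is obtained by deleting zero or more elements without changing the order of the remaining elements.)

Scanning left to right, the best length ending at each element is: 5→1, 34→2, 29→2, 11→2, 1→1, 4→2, 30→3, 4→3, 25→4, 8→4.
So the longest non-decreasing subsequence has length 4, e.g. 1, 4, 4, 25.

4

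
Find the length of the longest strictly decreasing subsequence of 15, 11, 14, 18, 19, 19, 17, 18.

2

Scanning left to right, the best length ending at each element is: 15→1, 11→2, 14→2, 18→1, 19→1, 19→1, 17→2, 18→2.
So the longest decreasing subsequence has length 2, e.g. 15, 11.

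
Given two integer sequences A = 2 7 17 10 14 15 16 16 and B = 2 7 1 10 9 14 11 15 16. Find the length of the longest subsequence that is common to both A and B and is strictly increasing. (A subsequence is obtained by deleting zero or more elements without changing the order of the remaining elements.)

A longest common strictly increasing subsequence is 2, 7, 10, 14, 15, 16 (length 6); it appears in order in both A and B, and no longer such subsequence exists.

6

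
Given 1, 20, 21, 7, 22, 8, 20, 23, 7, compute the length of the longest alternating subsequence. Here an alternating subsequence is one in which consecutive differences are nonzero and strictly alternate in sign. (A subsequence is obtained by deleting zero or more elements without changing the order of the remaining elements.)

A longest alternating subsequence is 1, 20, 7, 22, 8, 20, 7 (positions 1,2,4,5,6,7,9); its 6 consecutive differences strictly alternate in sign, and length 7 is optimal.

7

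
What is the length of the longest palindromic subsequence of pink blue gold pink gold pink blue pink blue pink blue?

7

One longest palindromic subsequence is blue pink blue pink blue pink blue (positions 2,4,7,8,9,10,11); it reads the same forward and backward, and the interval DP gives dp[1][11] = 7.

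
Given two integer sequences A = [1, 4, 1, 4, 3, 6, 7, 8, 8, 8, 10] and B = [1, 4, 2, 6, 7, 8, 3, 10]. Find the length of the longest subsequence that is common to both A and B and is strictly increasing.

6

For each value that appears in both, track the longest common increasing run ending there.
The best achievable length is 6; one witness is 1, 4, 6, 7, 8, 10 (A-positions 1,2,6,7,8,11, B-positions 1,2,4,5,6,8).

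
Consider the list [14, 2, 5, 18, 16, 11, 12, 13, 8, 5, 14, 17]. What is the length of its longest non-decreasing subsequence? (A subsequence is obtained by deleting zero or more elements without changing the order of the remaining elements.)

Let dp[i] be the longest non-decreasing subsequence ending at position i. Then dp = [1, 1, 2, 3, 3, 3, 4, 5, 3, 3, 6, 7].
The maximum is 7; one witness is 2, 5, 11, 12, 13, 14, 17 at positions 2,3,6,7,8,11,12.

7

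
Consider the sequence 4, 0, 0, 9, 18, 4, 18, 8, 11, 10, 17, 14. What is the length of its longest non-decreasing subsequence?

Let dp[i] be the longest non-decreasing subsequence ending at position i. Then dp = [1, 1, 2, 3, 4, 3, 5, 4, 5, 5, 6, 6].
The maximum is 6; one witness is 0, 0, 4, 8, 11, 17 at positions 2,3,6,8,9,11.

6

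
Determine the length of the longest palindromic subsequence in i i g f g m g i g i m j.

7

One longest palindromic subsequence is iggmggi (positions 2,3,5,6,7,9,10); it reads the same forward and backward, and the interval DP gives dp[1][12] = 7.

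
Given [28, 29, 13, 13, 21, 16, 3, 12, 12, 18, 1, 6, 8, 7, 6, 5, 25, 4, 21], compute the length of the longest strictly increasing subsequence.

One longest increasing subsequence is 13, 16, 18, 25 (positions 3,6,10,17), of length 4; no longer one exists.

4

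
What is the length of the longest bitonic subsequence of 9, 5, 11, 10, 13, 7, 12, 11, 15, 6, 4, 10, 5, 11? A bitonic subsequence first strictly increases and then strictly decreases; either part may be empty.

Let inc[i] be the LIS ending at i and dec[i] the longest strictly decreasing subsequence starting at i. inc = [1, 1, 2, 2, 3, 2, 3, 3, 4, 2, 1, 3, 2, 4], dec = [4, 2, 5, 4, 5, 3, 4, 3, 3, 2, 1, 2, 1, 1].
max_i inc[i]+dec[i]−1 = 7, with one witness 9, 11, 13, 12, 11, 10, 5.

7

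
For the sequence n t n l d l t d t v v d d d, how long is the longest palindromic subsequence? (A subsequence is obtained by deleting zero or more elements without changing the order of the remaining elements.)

One longest palindromic subsequence is ddvvdd (positions 5,8,10,11,13,14); it reads the same forward and backward, and the interval DP gives dp[1][14] = 6.

6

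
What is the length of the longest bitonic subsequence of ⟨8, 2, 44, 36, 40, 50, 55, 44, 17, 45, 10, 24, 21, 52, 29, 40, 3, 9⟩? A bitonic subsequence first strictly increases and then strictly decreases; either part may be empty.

One longest bitonic subsequence is 8, 36, 40, 50, 55, 45, 24, 21, 9 (positions 1,4,5,6,7,10,12,13,18): it rises to 55 then falls. Length 9 is optimal.

9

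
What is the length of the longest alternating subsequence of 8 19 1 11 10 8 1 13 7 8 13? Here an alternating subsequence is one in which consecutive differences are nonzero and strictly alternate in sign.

8

Track the best alternating length ending on an up-step vs a down-step at each position: up/down = 1/1, 2/1, 1/3, 4/3, 4/5, 4/5, 1/5, 6/3, 6/7, 8/7, 8/3.
The maximum over both is 8; one such subsequence is 8, 19, 1, 11, 10, 13, 7, 8.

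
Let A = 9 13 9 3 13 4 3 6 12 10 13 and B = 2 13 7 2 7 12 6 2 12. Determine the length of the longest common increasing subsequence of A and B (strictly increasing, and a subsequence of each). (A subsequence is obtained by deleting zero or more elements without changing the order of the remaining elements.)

2

For each value that appears in both, track the longest common increasing run ending there.
The best achievable length is 2; one witness is 6, 12 (A-positions 8,9, B-positions 7,9).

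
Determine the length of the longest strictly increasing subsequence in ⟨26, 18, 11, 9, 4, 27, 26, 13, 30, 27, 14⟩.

One longest increasing subsequence is 26, 27, 30 (positions 1,6,9), of length 3; no longer one exists.

3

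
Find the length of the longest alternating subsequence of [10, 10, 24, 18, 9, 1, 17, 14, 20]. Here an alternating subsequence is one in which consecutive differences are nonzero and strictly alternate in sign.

Track the best alternating length ending on an up-step vs a down-step at each position: up/down = 1/1, 1/1, 2/1, 2/3, 1/3, 1/3, 4/3, 4/5, 6/3.
The maximum over both is 6; one such subsequence is 10, 24, 9, 17, 14, 20.

6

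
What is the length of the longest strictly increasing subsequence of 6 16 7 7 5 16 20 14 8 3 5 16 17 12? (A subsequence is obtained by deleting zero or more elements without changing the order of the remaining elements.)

One longest increasing subsequence is 6, 7, 14, 16, 17 (positions 1,3,8,12,13), of length 5; no longer one exists.

5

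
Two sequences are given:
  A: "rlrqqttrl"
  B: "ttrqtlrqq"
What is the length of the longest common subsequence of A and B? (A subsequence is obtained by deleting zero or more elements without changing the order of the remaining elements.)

Backtracking the LCS table gives one alignment: r (A1,B3) → l (A2,B6) → r (A3,B7) → q (A4,B8) → q (A5,B9).
So the longest common subsequence has length 5.

5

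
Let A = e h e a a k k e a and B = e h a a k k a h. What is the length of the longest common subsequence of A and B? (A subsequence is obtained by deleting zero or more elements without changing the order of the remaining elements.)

7

Backtracking the LCS table gives one alignment: e (A1,B1) → h (A2,B2) → a (A4,B3) → a (A5,B4) → k (A6,B5) → k (A7,B6) → a (A9,B7).
So the longest common subsequence has length 7.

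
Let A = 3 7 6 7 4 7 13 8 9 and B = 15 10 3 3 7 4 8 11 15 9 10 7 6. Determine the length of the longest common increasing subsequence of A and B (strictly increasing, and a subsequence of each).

A longest common strictly increasing subsequence is 3, 7, 8, 9 (length 4); it appears in order in both A and B, and no longer such subsequence exists.

4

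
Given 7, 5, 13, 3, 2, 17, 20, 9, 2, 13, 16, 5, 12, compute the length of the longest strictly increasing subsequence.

One longest increasing subsequence is 7, 13, 17, 20 (positions 1,3,6,7), of length 4; no longer one exists.

4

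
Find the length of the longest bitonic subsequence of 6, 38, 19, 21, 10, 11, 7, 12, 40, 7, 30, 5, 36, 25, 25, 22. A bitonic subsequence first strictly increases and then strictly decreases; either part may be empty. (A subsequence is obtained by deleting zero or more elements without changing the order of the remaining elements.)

8

Let inc[i] be the LIS ending at i and dec[i] the longest strictly decreasing subsequence starting at i. inc = [1, 2, 2, 3, 2, 3, 2, 4, 5, 2, 5, 1, 6, 5, 5, 5], dec = [2, 5, 4, 4, 3, 3, 2, 3, 4, 2, 3, 1, 3, 2, 2, 1].
max_i inc[i]+dec[i]−1 = 8, with one witness 6, 10, 11, 12, 40, 36, 25, 22.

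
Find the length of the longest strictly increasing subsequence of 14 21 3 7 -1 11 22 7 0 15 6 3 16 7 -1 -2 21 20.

6

One longest increasing subsequence is 3, 7, 11, 15, 16, 21 (positions 3,4,6,10,13,17), of length 6; no longer one exists.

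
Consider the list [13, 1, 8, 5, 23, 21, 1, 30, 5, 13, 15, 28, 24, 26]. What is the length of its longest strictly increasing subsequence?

Let dp[i] be the longest increasing subsequence ending at position i. Then dp = [1, 1, 2, 2, 3, 3, 1, 4, 2, 3, 4, 5, 5, 6].
The maximum is 6; one witness is 1, 8, 13, 15, 24, 26 at positions 2,3,10,11,13,14.

6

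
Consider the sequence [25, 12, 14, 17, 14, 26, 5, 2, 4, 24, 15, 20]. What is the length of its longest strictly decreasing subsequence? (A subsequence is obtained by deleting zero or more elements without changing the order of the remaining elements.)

One longest decreasing subsequence is 25, 17, 14, 5, 2 (positions 1,4,5,7,8), of length 5; no longer one exists.

5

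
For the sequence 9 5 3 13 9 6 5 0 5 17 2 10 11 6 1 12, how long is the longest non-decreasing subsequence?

One longest non-decreasing subsequence is 5, 5, 5, 10, 11, 12 (positions 2,7,9,12,13,16), of length 6; no longer one exists.

6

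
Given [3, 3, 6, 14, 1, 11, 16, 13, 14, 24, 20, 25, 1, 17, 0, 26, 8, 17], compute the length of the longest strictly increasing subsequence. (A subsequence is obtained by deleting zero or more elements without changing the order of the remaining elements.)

8

One longest increasing subsequence is 3, 6, 11, 13, 14, 24, 25, 26 (positions 1,3,6,8,9,10,12,16), of length 8; no longer one exists.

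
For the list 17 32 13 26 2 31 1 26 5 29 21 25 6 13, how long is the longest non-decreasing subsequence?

Scanning left to right, the best length ending at each element is: 17→1, 32→2, 13→1, 26→2, 2→1, 31→3, 1→1, 26→3, 5→2, 29→4, 21→3, 25→4, 6→3, 13→4.
So the longest non-decreasing subsequence has length 4, e.g. 17, 26, 26, 29.

4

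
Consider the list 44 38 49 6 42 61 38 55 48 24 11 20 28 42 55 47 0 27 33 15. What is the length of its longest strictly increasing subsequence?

One longest increasing subsequence is 6, 11, 20, 28, 42, 55 (positions 4,11,12,13,14,15), of length 6; no longer one exists.

6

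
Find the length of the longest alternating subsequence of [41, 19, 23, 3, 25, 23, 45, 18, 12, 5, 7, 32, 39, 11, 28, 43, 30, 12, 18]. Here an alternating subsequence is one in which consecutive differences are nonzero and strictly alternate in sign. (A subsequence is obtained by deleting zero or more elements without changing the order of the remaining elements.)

Track the best alternating length ending on an up-step vs a down-step at each position: up/down = 1/1, 1/2, 3/2, 1/4, 5/2, 5/6, 7/1, 5/8, 5/8, 5/8, 9/8, 9/8, 9/8, 9/10, 11/10, 11/8, 11/12, 11/12, 13/12.
The maximum over both is 13; one such subsequence is 41, 19, 23, 3, 25, 23, 45, 18, 32, 11, 28, 12, 18.

13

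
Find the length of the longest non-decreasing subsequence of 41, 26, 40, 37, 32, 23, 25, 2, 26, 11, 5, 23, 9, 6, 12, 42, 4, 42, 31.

Scanning left to right, the best length ending at each element is: 41→1, 26→1, 40→2, 37→2, 32→2, 23→1, 25→2, 2→1, 26→3, 11→2, 5→2, 23→3, 9→3, 6→3, 12→4, 42→5, 4→2, 42→6, 31→5.
So the longest non-decreasing subsequence has length 6, e.g. 2, 5, 9, 12, 42, 42.

6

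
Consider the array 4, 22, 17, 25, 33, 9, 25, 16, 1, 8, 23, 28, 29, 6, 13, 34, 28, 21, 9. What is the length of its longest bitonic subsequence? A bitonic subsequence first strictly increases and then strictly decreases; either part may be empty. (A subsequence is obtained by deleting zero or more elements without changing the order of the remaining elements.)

10

Let inc[i] be the LIS ending at i and dec[i] the longest strictly decreasing subsequence starting at i. inc = [1, 2, 2, 3, 4, 2, 3, 3, 1, 2, 4, 5, 6, 2, 3, 7, 5, 4, 3], dec = [2, 5, 4, 4, 5, 3, 4, 3, 1, 2, 3, 3, 4, 1, 2, 4, 3, 2, 1].
max_i inc[i]+dec[i]−1 = 10, with one witness 4, 9, 16, 23, 28, 29, 34, 28, 21, 9.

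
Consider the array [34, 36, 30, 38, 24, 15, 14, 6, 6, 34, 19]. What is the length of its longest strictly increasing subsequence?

Let dp[i] be the longest increasing subsequence ending at position i. Then dp = [1, 2, 1, 3, 1, 1, 1, 1, 1, 2, 2].
The maximum is 3; one witness is 34, 36, 38 at positions 1,2,4.

3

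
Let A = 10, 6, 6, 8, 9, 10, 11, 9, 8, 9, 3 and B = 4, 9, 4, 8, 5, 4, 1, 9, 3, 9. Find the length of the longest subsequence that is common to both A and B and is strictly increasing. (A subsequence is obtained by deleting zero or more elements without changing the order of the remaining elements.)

2

For each value that appears in both, track the longest common increasing run ending there.
The best achievable length is 2; one witness is 8, 9 (A-positions 4,5, B-positions 4,8).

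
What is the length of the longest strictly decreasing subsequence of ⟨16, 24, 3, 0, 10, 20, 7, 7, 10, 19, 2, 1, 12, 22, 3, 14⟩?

One longest decreasing subsequence is 16, 10, 7, 2, 1 (positions 1,5,7,11,12), of length 5; no longer one exists.

5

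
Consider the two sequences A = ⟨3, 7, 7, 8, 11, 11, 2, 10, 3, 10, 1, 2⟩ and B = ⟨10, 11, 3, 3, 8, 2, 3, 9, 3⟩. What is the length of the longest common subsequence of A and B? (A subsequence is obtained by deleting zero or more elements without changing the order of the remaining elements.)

4

A longest common subsequence is 3, 8, 2, 3 (length 4); the LCS DP confirms no longer common subsequence exists.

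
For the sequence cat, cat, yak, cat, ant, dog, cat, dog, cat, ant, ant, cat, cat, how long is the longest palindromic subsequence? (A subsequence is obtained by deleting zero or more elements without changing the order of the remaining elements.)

One longest palindromic subsequence is cat cat ant cat dog cat ant cat cat (positions 1,2,5,7,8,9,11,12,13); it reads the same forward and backward, and the interval DP gives dp[1][13] = 9.

9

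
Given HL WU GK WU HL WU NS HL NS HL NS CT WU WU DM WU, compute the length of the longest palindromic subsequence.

One longest palindromic subsequence is WU WU WU NS HL NS HL NS WU WU WU (positions 2,4,6,7,8,9,10,11,13,14,16); it reads the same forward and backward, and the interval DP gives dp[1][16] = 11.

11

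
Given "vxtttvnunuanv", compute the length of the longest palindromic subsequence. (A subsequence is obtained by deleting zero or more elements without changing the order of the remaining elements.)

7

Using dp[i][j] = 2 + dp[i+1][j−1] if the ends match, else max(dp[i+1][j], dp[i][j−1]):
dp[1][13] = 7. A witness is vnununv at positions 1,7,8,9,10,12,13.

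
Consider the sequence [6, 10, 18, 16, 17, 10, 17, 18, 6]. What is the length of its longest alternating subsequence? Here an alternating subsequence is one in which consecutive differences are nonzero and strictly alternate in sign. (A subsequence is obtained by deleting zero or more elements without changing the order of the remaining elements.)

7

Track the best alternating length ending on an up-step vs a down-step at each position: up/down = 1/1, 2/1, 2/1, 2/3, 4/3, 2/5, 6/3, 6/1, 1/7.
The maximum over both is 7; one such subsequence is 6, 18, 16, 17, 10, 17, 6.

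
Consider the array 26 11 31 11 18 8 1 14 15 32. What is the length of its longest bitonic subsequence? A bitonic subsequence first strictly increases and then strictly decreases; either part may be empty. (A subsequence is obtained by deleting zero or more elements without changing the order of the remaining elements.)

5

Let inc[i] be the LIS ending at i and dec[i] the longest strictly decreasing subsequence starting at i. inc = [1, 1, 2, 1, 2, 1, 1, 2, 3, 4], dec = [4, 3, 4, 3, 3, 2, 1, 1, 1, 1].
max_i inc[i]+dec[i]−1 = 5, with one witness 26, 31, 18, 8, 1.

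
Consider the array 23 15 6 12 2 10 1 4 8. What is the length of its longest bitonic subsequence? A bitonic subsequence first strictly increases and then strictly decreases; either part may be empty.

5

One longest bitonic subsequence is 23, 15, 12, 10, 8 (positions 1,2,4,6,9): it rises to 23 then falls. Length 5 is optimal.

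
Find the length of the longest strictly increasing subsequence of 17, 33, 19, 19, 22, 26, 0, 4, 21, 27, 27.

One longest increasing subsequence is 17, 19, 22, 26, 27 (positions 1,3,5,6,10), of length 5; no longer one exists.

5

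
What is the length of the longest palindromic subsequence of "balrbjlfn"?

3

Using dp[i][j] = 2 + dp[i+1][j−1] if the ends match, else max(dp[i+1][j], dp[i][j−1]):
dp[1][9] = 3. A witness is ljl at positions 3,6,7.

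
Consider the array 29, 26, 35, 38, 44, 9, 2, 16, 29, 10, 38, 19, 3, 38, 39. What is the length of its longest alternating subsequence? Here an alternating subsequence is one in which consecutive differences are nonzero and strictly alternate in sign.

A longest alternating subsequence is 29, 26, 35, 9, 16, 10, 38, 19, 38 (positions 1,2,3,6,8,10,11,12,14); its 8 consecutive differences strictly alternate in sign, and length 9 is optimal.

9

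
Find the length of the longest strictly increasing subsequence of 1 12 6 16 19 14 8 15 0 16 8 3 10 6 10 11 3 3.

Scanning left to right, the best length ending at each element is: 1→1, 12→2, 6→2, 16→3, 19→4, 14→3, 8→3, 15→4, 0→1, 16→5, 8→3, 3→2, 10→4, 6→3, 10→4, 11→5, 3→2, 3→2.
So the longest increasing subsequence has length 5, e.g. 1, 12, 14, 15, 16.

5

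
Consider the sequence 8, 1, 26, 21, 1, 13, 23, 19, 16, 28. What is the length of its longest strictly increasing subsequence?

One longest increasing subsequence is 8, 21, 23, 28 (positions 1,4,7,10), of length 4; no longer one exists.

4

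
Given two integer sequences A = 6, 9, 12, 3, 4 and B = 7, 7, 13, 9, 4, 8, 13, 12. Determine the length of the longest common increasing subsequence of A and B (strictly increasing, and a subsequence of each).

A longest common strictly increasing subsequence is 9, 12 (length 2); it appears in order in both A and B, and no longer such subsequence exists.

2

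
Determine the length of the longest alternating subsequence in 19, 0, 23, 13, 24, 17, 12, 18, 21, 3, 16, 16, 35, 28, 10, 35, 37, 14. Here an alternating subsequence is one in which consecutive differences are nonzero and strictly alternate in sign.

12

A longest alternating subsequence is 19, 0, 23, 13, 24, 17, 18, 3, 35, 28, 35, 14 (positions 1,2,3,4,5,6,8,10,13,14,16,18); its 11 consecutive differences strictly alternate in sign, and length 12 is optimal.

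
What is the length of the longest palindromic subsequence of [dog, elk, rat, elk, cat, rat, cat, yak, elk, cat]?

One longest palindromic subsequence is elk cat rat cat elk (positions 4,5,6,7,9); it reads the same forward and backward, and the interval DP gives dp[1][10] = 5.

5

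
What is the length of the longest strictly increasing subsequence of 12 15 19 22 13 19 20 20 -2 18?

4

One longest increasing subsequence is 12, 15, 19, 22 (positions 1,2,3,4), of length 4; no longer one exists.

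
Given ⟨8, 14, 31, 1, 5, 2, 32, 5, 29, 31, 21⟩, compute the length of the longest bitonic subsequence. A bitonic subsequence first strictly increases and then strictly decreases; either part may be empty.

6

Let inc[i] be the LIS ending at i and dec[i] the longest strictly decreasing subsequence starting at i. inc = [1, 2, 3, 1, 2, 2, 4, 3, 4, 5, 4], dec = [3, 3, 3, 1, 2, 1, 3, 1, 2, 2, 1].
max_i inc[i]+dec[i]−1 = 6, with one witness 8, 14, 31, 32, 31, 21.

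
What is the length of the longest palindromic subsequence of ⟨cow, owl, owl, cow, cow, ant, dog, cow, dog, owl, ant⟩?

5

One longest palindromic subsequence is ant dog cow dog ant (positions 6,7,8,9,11); it reads the same forward and backward, and the interval DP gives dp[1][11] = 5.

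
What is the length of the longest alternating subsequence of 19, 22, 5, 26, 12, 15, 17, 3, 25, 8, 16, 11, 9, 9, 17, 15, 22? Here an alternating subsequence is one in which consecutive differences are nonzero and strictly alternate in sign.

A longest alternating subsequence is 19, 22, 5, 26, 12, 15, 3, 25, 8, 16, 11, 17, 15, 22 (positions 1,2,3,4,5,6,8,9,10,11,12,15,16,17); its 13 consecutive differences strictly alternate in sign, and length 14 is optimal.

14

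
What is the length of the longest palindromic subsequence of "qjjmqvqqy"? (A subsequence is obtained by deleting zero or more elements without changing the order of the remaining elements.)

Using dp[i][j] = 2 + dp[i+1][j−1] if the ends match, else max(dp[i+1][j], dp[i][j−1]):
dp[1][9] = 5. A witness is qqvqq at positions 1,5,6,7,8.

5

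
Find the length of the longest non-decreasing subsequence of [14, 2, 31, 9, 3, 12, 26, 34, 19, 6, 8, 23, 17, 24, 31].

Let dp[i] be the longest non-decreasing subsequence ending at position i. Then dp = [1, 1, 2, 2, 2, 3, 4, 5, 4, 3, 4, 5, 5, 6, 7].
The maximum is 7; one witness is 2, 9, 12, 19, 23, 24, 31 at positions 2,4,6,9,12,14,15.

7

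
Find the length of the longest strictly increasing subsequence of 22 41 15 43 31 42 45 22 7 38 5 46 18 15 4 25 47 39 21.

Let dp[i] be the longest increasing subsequence ending at position i. Then dp = [1, 2, 1, 3, 2, 3, 4, 2, 1, 3, 1, 5, 2, 2, 1, 3, 6, 4, 3].
The maximum is 6; one witness is 22, 41, 43, 45, 46, 47 at positions 1,2,4,7,12,17.

6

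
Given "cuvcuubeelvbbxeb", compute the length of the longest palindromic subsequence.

One longest palindromic subsequence is bebbeb (positions 7,8,12,13,15,16); it reads the same forward and backward, and the interval DP gives dp[1][16] = 6.

6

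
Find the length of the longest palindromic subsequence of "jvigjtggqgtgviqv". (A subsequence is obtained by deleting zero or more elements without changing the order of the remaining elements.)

11

Using dp[i][j] = 2 + dp[i+1][j−1] if the ends match, else max(dp[i+1][j], dp[i][j−1]):
dp[1][16] = 11. A witness is vigtgqgtgiv at positions 2,3,4,6,7,9,10,11,12,14,16.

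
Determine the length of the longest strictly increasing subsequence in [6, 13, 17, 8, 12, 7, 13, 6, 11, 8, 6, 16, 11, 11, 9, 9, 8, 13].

Let dp[i] be the longest increasing subsequence ending at position i. Then dp = [1, 2, 3, 2, 3, 2, 4, 1, 3, 3, 1, 5, 4, 4, 4, 4, 3, 5].
The maximum is 5; one witness is 6, 8, 12, 13, 16 at positions 1,4,5,7,12.

5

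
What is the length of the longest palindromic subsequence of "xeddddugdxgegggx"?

One longest palindromic subsequence is xedddddex (positions 1,2,3,4,5,6,9,12,16); it reads the same forward and backward, and the interval DP gives dp[1][16] = 9.

9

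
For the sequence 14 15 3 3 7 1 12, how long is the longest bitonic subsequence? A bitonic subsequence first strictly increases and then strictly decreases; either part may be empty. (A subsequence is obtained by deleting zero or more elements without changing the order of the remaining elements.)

4

Let inc[i] be the LIS ending at i and dec[i] the longest strictly decreasing subsequence starting at i. inc = [1, 2, 1, 1, 2, 1, 3], dec = [3, 3, 2, 2, 2, 1, 1].
max_i inc[i]+dec[i]−1 = 4, with one witness 14, 15, 7, 1.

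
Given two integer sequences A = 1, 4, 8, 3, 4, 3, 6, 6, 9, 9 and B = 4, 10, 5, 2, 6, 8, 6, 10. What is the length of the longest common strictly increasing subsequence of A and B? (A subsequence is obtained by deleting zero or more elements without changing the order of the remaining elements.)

For each value that appears in both, track the longest common increasing run ending there.
The best achievable length is 2; one witness is 4, 6 (A-positions 2,7, B-positions 1,5).

2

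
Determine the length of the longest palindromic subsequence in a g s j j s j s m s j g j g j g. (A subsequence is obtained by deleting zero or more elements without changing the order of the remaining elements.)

11

One longest palindromic subsequence is gjjjsmsjjjg (positions 2,4,5,7,8,9,10,11,13,15,16); it reads the same forward and backward, and the interval DP gives dp[1][16] = 11.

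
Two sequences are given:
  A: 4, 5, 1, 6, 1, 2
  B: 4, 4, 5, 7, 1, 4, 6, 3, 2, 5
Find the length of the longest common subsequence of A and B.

5

A longest common subsequence is 4, 5, 1, 6, 2 (length 5); the LCS DP confirms no longer common subsequence exists.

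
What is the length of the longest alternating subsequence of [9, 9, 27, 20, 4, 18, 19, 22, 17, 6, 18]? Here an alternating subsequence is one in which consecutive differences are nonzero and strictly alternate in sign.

6

A longest alternating subsequence is 9, 27, 4, 18, 17, 18 (positions 1,3,5,6,9,11); its 5 consecutive differences strictly alternate in sign, and length 6 is optimal.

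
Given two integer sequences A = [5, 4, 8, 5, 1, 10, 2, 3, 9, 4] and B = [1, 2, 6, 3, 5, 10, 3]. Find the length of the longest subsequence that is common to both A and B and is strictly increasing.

For each value that appears in both, track the longest common increasing run ending there.
The best achievable length is 3; one witness is 1, 2, 3 (A-positions 5,7,8, B-positions 1,2,4).

3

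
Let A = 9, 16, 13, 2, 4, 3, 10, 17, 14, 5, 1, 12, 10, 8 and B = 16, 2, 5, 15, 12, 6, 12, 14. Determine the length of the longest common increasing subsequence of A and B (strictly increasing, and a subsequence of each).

A longest common strictly increasing subsequence is 2, 5, 12 (length 3); it appears in order in both A and B, and no longer such subsequence exists.

3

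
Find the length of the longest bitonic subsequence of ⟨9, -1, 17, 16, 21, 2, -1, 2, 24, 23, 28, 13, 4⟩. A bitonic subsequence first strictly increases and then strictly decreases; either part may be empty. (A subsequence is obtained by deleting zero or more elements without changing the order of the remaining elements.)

One longest bitonic subsequence is 9, 17, 21, 24, 23, 13, 4 (positions 1,3,5,9,10,12,13): it rises to 24 then falls. Length 7 is optimal.

7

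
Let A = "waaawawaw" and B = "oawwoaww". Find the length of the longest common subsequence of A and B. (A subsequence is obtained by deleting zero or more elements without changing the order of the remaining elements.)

A longest common subsequence is wwaww (length 5); the LCS DP confirms no longer common subsequence exists.

5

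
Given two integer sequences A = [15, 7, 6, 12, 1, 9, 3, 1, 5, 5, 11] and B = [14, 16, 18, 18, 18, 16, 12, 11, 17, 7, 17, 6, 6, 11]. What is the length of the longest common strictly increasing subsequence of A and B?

A longest common strictly increasing subsequence is 7, 11 (length 2); it appears in order in both A and B, and no longer such subsequence exists.

2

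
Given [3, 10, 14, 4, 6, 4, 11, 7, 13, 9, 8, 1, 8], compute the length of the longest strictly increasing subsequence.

Let dp[i] be the longest increasing subsequence ending at position i. Then dp = [1, 2, 3, 2, 3, 2, 4, 4, 5, 5, 5, 1, 5].
The maximum is 5; one witness is 3, 4, 6, 11, 13 at positions 1,4,5,7,9.

5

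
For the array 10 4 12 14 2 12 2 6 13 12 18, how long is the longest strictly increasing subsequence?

4

Scanning left to right, the best length ending at each element is: 10→1, 4→1, 12→2, 14→3, 2→1, 12→2, 2→1, 6→2, 13→3, 12→3, 18→4.
So the longest increasing subsequence has length 4, e.g. 10, 12, 14, 18.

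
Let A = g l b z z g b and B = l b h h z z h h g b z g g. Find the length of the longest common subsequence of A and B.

Backtracking the LCS table gives one alignment: l (A2,B1) → b (A3,B2) → z (A4,B5) → z (A5,B6) → g (A6,B9) → b (A7,B10).
So the longest common subsequence has length 6.

6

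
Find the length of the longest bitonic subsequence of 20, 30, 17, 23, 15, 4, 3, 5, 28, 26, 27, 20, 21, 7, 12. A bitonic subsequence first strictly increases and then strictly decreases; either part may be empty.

Let inc[i] be the LIS ending at i and dec[i] the longest strictly decreasing subsequence starting at i. inc = [1, 2, 1, 2, 1, 1, 1, 2, 3, 3, 4, 3, 4, 3, 4], dec = [5, 5, 4, 4, 3, 2, 1, 1, 4, 3, 3, 2, 2, 1, 1].
max_i inc[i]+dec[i]−1 = 6, with one witness 20, 30, 28, 27, 21, 12.

6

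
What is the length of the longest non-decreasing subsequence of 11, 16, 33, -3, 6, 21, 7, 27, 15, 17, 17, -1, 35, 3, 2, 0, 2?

Scanning left to right, the best length ending at each element is: 11→1, 16→2, 33→3, -3→1, 6→2, 21→3, 7→3, 27→4, 15→4, 17→5, 17→6, -1→2, 35→7, 3→3, 2→3, 0→3, 2→4.
So the longest non-decreasing subsequence has length 7, e.g. -3, 6, 7, 15, 17, 17, 35.

7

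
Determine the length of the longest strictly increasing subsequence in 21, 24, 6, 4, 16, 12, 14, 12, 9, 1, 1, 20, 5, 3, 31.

5

One longest increasing subsequence is 6, 12, 14, 20, 31 (positions 3,6,7,12,15), of length 5; no longer one exists.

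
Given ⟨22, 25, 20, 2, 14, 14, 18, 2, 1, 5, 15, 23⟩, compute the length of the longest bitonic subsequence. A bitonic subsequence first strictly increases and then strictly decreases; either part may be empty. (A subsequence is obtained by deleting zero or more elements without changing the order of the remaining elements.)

Let inc[i] be the LIS ending at i and dec[i] the longest strictly decreasing subsequence starting at i. inc = [1, 2, 1, 1, 2, 2, 3, 1, 1, 2, 3, 4], dec = [5, 5, 4, 2, 3, 3, 3, 2, 1, 1, 1, 1].
max_i inc[i]+dec[i]−1 = 6, with one witness 22, 25, 20, 18, 2, 1.

6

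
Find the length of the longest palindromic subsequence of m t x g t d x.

3

Using dp[i][j] = 2 + dp[i+1][j−1] if the ends match, else max(dp[i+1][j], dp[i][j−1]):
dp[1][7] = 3. A witness is xdx at positions 3,6,7.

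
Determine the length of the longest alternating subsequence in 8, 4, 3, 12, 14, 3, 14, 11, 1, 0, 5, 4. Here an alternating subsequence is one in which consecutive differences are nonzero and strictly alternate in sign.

8

A longest alternating subsequence is 8, 4, 12, 3, 14, 1, 5, 4 (positions 1,2,4,6,7,9,11,12); its 7 consecutive differences strictly alternate in sign, and length 8 is optimal.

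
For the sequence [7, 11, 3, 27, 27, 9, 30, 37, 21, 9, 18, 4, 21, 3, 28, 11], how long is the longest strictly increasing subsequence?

Let dp[i] be the longest increasing subsequence ending at position i. Then dp = [1, 2, 1, 3, 3, 2, 4, 5, 3, 2, 3, 2, 4, 1, 5, 3].
The maximum is 5; one witness is 7, 11, 27, 30, 37 at positions 1,2,4,7,8.

5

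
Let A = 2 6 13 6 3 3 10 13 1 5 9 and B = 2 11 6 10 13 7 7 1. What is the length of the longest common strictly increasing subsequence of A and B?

4

For each value that appears in both, track the longest common increasing run ending there.
The best achievable length is 4; one witness is 2, 6, 10, 13 (A-positions 1,2,7,8, B-positions 1,3,4,5).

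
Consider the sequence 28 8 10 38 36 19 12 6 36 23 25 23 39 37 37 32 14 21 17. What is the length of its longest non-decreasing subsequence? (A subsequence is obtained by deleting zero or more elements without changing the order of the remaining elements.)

One longest non-decreasing subsequence is 8, 10, 19, 23, 25, 37, 37 (positions 2,3,6,10,11,14,15), of length 7; no longer one exists.

7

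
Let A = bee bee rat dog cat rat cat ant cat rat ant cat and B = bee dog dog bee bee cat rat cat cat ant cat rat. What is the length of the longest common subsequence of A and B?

A longest common subsequence is bee, bee, rat, cat, cat, ant, cat, rat (length 8); the LCS DP confirms no longer common subsequence exists.

8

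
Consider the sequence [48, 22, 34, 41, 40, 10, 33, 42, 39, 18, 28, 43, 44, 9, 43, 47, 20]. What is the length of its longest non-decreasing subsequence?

7

Let dp[i] be the longest non-decreasing subsequence ending at position i. Then dp = [1, 1, 2, 3, 3, 1, 2, 4, 3, 2, 3, 5, 6, 1, 6, 7, 3].
The maximum is 7; one witness is 22, 34, 41, 42, 43, 44, 47 at positions 2,3,4,8,12,13,16.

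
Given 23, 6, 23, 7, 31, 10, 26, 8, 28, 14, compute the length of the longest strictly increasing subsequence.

Let dp[i] be the longest increasing subsequence ending at position i. Then dp = [1, 1, 2, 2, 3, 3, 4, 3, 5, 4].
The maximum is 5; one witness is 6, 7, 10, 26, 28 at positions 2,4,6,7,9.

5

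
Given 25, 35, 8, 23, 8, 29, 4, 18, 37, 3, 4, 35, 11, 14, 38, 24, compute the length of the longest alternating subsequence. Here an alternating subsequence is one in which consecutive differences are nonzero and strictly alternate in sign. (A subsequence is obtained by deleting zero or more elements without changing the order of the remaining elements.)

13

Track the best alternating length ending on an up-step vs a down-step at each position: up/down = 1/1, 2/1, 1/3, 4/3, 1/5, 6/3, 1/7, 8/7, 8/1, 1/9, 10/9, 10/9, 10/11, 12/11, 12/1, 12/13.
The maximum over both is 13; one such subsequence is 25, 35, 8, 23, 8, 29, 4, 18, 3, 35, 11, 38, 24.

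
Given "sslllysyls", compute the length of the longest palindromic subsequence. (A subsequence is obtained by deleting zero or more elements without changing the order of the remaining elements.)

7

One longest palindromic subsequence is slysyls (positions 1,3,6,7,8,9,10); it reads the same forward and backward, and the interval DP gives dp[1][10] = 7.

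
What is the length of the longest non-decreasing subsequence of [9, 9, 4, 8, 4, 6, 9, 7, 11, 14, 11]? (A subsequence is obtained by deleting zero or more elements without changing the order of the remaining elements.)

6

One longest non-decreasing subsequence is 4, 4, 6, 9, 11, 14 (positions 3,5,6,7,9,10), of length 6; no longer one exists.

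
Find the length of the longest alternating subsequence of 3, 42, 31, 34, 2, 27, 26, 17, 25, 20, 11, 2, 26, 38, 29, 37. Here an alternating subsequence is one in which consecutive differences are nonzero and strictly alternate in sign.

12

Track the best alternating length ending on an up-step vs a down-step at each position: up/down = 1/1, 2/1, 2/3, 4/3, 1/5, 6/5, 6/7, 6/7, 8/7, 8/9, 6/9, 1/9, 10/7, 10/3, 10/11, 12/11.
The maximum over both is 12; one such subsequence is 3, 42, 31, 34, 2, 27, 17, 25, 20, 38, 29, 37.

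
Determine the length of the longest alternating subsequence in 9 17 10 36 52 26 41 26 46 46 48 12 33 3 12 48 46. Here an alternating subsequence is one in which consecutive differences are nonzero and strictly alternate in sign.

A longest alternating subsequence is 9, 17, 10, 36, 26, 41, 26, 46, 12, 33, 3, 48, 46 (positions 1,2,3,4,6,7,8,9,12,13,14,16,17); its 12 consecutive differences strictly alternate in sign, and length 13 is optimal.

13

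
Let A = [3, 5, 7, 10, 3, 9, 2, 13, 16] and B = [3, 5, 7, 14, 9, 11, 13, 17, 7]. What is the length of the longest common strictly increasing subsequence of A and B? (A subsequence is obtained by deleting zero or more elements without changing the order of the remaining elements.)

For each value that appears in both, track the longest common increasing run ending there.
The best achievable length is 5; one witness is 3, 5, 7, 9, 13 (A-positions 1,2,3,6,8, B-positions 1,2,3,5,7).

5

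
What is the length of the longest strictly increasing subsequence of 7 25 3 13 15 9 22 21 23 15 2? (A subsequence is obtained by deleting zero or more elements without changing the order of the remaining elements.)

Scanning left to right, the best length ending at each element is: 7→1, 25→2, 3→1, 13→2, 15→3, 9→2, 22→4, 21→4, 23→5, 15→3, 2→1.
So the longest increasing subsequence has length 5, e.g. 7, 13, 15, 22, 23.

5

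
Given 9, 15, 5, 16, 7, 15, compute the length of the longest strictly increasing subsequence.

3

Scanning left to right, the best length ending at each element is: 9→1, 15→2, 5→1, 16→3, 7→2, 15→3.
So the longest increasing subsequence has length 3, e.g. 9, 15, 16.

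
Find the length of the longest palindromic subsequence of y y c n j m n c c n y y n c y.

10

Using dp[i][j] = 2 + dp[i+1][j−1] if the ends match, else max(dp[i+1][j], dp[i][j−1]):
dp[1][15] = 10. A witness is ycnnccnncy at positions 1,3,4,7,8,9,10,13,14,15.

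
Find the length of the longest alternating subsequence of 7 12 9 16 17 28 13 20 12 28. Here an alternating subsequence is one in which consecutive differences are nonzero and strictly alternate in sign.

A longest alternating subsequence is 7, 12, 9, 16, 13, 20, 12, 28 (positions 1,2,3,4,7,8,9,10); its 7 consecutive differences strictly alternate in sign, and length 8 is optimal.

8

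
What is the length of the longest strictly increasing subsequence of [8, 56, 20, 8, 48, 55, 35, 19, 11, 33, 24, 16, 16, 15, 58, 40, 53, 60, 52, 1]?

6

One longest increasing subsequence is 8, 20, 48, 55, 58, 60 (positions 1,3,5,6,15,18), of length 6; no longer one exists.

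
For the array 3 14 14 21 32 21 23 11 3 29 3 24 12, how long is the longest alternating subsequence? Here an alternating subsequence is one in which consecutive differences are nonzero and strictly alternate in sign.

9

A longest alternating subsequence is 3, 32, 21, 23, 11, 29, 3, 24, 12 (positions 1,5,6,7,8,10,11,12,13); its 8 consecutive differences strictly alternate in sign, and length 9 is optimal.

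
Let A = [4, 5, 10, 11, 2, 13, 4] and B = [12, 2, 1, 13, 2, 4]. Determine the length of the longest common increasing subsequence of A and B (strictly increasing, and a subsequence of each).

A longest common strictly increasing subsequence is 2, 13 (length 2); it appears in order in both A and B, and no longer such subsequence exists.

2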